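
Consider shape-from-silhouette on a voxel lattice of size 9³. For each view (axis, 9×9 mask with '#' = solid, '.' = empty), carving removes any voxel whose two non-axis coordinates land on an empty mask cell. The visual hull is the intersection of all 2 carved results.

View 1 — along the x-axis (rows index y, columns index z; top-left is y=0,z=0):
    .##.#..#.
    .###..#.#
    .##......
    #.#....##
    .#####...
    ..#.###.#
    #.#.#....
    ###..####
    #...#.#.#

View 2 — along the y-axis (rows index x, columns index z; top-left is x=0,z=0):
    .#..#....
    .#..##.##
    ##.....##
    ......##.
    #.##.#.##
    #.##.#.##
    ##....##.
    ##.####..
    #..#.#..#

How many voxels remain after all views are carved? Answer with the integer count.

|visual hull| = 158

full grid |V| = 729
[1] x-view keeps 39 columns → grid now 351
[2] y-view keeps 39 columns → grid now 158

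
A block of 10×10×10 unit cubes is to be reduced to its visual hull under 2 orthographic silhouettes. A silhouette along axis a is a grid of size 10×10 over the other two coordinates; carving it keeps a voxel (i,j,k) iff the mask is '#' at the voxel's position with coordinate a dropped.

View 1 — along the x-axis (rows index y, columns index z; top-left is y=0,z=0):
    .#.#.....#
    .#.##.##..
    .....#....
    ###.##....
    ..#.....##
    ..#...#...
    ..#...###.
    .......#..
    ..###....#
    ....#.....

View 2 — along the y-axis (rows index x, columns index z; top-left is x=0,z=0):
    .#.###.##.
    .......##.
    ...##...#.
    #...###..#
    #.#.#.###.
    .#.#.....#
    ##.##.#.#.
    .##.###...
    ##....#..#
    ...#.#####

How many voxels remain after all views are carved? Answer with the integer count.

start: 10×10×10 = 1000 voxels
  1. axis=0 (YZ plane), |mask|=29  ⇒  voxels=290
  2. axis=1 (XZ plane), |mask|=46  ⇒  voxels=130

remaining voxels: 130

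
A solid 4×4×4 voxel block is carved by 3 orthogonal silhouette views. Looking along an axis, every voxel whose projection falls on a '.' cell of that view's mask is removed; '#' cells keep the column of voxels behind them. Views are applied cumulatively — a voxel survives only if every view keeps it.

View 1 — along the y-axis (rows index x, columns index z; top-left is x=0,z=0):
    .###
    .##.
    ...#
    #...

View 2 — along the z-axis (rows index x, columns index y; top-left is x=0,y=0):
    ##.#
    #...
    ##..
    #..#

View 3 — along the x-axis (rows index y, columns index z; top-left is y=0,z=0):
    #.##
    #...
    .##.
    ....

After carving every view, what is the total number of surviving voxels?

remaining voxels: 5

initial block: 4^3 = 64
carve view 1 (along y, XZ-mask fill 7/16): 28 voxels remain
carve view 2 (along z, XY-mask fill 8/16): 15 voxels remain
carve view 3 (along x, YZ-mask fill 6/16): 5 voxels remain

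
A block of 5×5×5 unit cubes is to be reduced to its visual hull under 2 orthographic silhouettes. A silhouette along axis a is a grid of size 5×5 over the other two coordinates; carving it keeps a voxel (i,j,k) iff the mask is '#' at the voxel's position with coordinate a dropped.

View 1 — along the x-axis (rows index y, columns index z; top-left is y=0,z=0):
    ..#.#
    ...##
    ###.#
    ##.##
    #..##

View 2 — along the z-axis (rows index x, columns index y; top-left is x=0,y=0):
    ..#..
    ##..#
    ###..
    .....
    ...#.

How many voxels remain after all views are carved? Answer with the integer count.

before carving: 125 voxels (5×5×5)
after view 1 [x-axis, 15 of 25 cells solid] → remaining = 75
after view 2 [z-axis, 8 of 25 cells solid] → remaining = 23

|visual hull| = 23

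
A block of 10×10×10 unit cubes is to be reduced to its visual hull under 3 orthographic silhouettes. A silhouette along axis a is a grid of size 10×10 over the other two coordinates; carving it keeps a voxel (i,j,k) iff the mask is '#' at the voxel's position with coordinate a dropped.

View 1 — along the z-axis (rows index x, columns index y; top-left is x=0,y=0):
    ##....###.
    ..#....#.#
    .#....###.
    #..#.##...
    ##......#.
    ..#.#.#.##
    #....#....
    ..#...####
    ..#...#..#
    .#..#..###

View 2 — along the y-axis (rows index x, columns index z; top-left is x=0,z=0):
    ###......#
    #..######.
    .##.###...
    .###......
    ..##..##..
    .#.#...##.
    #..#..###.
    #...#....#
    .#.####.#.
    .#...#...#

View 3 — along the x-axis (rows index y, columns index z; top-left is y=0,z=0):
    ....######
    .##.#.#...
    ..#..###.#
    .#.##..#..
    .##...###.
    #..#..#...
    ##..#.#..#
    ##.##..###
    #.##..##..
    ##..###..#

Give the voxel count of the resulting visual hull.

87 voxels

initial block: 10^3 = 1000
[1] z-view keeps 39 columns → grid now 390
[2] y-view keeps 44 columns → grid now 163
[3] x-view keeps 50 columns → grid now 87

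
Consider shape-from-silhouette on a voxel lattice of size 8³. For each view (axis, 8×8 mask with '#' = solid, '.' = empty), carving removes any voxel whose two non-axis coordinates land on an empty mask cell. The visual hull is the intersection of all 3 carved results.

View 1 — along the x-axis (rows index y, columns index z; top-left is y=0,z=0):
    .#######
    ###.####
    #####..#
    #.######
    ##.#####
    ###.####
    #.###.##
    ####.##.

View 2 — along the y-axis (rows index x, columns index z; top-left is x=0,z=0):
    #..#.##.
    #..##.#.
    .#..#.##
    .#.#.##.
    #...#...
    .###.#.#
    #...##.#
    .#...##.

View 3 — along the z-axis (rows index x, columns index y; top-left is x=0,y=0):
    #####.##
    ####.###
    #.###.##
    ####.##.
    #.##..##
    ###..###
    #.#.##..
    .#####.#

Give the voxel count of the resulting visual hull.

initial block: 8^3 = 512
after view 1 [x-axis, 53 of 64 cells solid] → remaining = 424
after view 2 [y-axis, 30 of 64 cells solid] → remaining = 197
after view 3 [z-axis, 47 of 64 cells solid] → remaining = 143

remaining voxels: 143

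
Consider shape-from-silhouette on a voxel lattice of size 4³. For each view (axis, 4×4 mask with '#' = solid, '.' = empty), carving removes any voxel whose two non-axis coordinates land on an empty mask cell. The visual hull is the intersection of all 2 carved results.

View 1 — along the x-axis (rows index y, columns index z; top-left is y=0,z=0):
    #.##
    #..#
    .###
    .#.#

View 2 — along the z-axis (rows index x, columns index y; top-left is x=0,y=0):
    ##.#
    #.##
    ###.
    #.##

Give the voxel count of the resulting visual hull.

voxel count = 31

initial block: 4^3 = 64
step 1: project along x, AND mask (10/16) → |grid| = 40
step 2: project along z, AND mask (12/16) → |grid| = 31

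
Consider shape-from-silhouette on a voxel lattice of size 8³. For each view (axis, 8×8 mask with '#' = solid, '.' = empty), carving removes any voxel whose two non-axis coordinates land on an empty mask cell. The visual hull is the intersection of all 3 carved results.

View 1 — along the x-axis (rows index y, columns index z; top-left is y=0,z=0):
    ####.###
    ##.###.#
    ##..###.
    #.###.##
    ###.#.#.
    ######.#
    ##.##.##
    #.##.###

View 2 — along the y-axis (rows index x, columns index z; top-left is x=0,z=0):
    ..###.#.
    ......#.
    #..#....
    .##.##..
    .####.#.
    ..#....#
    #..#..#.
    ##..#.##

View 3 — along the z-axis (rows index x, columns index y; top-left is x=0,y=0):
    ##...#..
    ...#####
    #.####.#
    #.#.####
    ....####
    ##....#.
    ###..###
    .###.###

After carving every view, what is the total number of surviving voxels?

remaining voxels: 97

initial block: 8^3 = 512
  1. axis=0 (YZ plane), |mask|=48  ⇒  voxels=384
  2. axis=1 (XZ plane), |mask|=26  ⇒  voxels=157
  3. axis=2 (XY plane), |mask|=39  ⇒  voxels=97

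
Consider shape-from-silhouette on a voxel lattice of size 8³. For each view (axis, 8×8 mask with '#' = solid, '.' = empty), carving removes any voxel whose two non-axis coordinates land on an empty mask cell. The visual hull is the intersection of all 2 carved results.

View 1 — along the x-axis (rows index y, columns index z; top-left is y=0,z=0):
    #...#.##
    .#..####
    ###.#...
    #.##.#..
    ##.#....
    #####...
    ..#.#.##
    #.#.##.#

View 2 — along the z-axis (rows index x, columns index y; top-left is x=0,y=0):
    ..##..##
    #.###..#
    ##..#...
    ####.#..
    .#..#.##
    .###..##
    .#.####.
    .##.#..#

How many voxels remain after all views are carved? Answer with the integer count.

start: 8×8×8 = 512 voxels
after view 1 [x-axis, 34 of 64 cells solid] → remaining = 272
after view 2 [z-axis, 35 of 64 cells solid] → remaining = 148

148 voxels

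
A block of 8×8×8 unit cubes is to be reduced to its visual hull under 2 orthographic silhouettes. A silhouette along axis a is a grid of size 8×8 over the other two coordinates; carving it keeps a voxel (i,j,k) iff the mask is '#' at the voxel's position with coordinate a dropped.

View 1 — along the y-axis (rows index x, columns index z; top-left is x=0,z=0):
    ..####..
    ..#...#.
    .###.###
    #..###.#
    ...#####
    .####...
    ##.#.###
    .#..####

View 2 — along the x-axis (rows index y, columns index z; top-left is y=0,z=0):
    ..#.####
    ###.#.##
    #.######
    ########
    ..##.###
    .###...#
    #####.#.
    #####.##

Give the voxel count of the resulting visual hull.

initial block: 8^3 = 512
[1] y-view keeps 37 columns → grid now 296
[2] x-view keeps 48 columns → grid now 222

|visual hull| = 222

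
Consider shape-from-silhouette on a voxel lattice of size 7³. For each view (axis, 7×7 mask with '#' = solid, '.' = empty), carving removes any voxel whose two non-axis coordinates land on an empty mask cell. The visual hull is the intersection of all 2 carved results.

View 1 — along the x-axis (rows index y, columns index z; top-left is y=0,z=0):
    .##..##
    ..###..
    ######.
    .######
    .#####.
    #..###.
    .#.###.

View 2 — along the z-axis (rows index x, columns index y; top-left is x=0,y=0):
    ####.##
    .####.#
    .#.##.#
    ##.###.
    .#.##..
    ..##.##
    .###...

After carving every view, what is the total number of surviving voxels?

start: 7×7×7 = 343 voxels
step 1: project along x, AND mask (32/49) → |grid| = 224
step 2: project along z, AND mask (30/49) → |grid| = 140

voxel count = 140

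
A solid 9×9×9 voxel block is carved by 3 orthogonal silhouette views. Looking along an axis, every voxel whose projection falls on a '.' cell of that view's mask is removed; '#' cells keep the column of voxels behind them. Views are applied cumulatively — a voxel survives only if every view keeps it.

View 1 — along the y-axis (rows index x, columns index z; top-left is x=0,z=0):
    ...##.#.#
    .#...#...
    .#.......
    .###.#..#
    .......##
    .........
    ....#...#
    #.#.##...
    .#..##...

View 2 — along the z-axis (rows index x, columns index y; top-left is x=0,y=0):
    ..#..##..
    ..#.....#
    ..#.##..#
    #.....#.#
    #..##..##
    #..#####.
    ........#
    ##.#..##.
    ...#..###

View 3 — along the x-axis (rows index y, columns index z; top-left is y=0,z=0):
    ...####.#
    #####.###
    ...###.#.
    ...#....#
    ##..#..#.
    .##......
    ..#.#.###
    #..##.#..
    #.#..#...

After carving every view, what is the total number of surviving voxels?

voxel count = 31

start: 9×9×9 = 729 voxels
[1] y-view keeps 23 columns → grid now 207
[2] z-view keeps 33 columns → grid now 79
[3] x-view keeps 37 columns → grid now 31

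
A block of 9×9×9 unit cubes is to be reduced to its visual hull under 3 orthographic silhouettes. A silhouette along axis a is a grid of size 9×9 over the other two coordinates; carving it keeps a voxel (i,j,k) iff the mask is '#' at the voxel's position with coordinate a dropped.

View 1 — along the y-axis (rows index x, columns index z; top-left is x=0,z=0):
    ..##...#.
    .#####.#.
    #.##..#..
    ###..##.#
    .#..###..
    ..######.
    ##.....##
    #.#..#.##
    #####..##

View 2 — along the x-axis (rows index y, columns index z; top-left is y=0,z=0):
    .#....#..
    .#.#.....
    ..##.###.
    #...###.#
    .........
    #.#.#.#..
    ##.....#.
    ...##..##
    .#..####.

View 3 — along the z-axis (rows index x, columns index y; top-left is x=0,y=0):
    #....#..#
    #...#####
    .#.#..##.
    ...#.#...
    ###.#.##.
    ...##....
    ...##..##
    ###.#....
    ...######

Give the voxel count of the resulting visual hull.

before carving: 729 voxels (9×9×9)
after view 1 [y-axis, 45 of 81 cells solid] → remaining = 405
after view 2 [x-axis, 30 of 81 cells solid] → remaining = 147
after view 3 [z-axis, 37 of 81 cells solid] → remaining = 61

61 voxels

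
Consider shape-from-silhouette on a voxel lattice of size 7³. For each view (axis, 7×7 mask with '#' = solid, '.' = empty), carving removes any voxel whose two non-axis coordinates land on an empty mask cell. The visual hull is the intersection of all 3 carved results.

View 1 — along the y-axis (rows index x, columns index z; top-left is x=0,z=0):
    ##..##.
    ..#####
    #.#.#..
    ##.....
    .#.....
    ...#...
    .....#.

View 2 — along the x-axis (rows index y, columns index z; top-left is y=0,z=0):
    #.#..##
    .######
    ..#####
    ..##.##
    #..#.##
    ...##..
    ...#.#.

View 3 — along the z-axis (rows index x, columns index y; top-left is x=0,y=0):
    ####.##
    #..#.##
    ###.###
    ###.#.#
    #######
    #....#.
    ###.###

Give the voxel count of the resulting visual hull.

full grid |V| = 343
carve view 1 (along y, XZ-mask fill 17/49): 119 voxels remain
carve view 2 (along x, YZ-mask fill 27/49): 61 voxels remain
carve view 3 (along z, XY-mask fill 36/49): 39 voxels remain

39 voxels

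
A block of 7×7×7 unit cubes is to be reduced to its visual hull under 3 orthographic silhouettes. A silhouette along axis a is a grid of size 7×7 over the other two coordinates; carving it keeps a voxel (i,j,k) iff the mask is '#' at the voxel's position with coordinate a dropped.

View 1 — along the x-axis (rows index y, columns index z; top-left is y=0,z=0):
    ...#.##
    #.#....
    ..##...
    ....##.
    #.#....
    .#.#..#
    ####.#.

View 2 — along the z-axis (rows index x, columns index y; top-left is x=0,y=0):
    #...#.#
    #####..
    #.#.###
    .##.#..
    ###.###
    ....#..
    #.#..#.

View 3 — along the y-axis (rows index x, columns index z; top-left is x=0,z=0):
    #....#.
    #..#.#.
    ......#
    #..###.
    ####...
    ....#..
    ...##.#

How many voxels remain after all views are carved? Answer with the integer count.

voxel count = 33

initial block: 7^3 = 343
after view 1 [x-axis, 19 of 49 cells solid] → remaining = 133
after view 2 [z-axis, 26 of 49 cells solid] → remaining = 69
after view 3 [y-axis, 18 of 49 cells solid] → remaining = 33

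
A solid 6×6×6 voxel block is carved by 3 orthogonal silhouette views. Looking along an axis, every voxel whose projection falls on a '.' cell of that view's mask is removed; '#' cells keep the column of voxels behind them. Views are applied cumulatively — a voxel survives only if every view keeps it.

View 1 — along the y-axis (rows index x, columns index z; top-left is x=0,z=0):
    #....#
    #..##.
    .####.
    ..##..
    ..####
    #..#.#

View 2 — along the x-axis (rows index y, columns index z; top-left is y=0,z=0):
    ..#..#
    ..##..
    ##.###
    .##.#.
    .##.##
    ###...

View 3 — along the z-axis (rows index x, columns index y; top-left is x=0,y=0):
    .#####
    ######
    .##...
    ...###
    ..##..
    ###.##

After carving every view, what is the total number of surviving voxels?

before carving: 216 voxels (6×6×6)
[1] y-view keeps 18 columns → grid now 108
[2] x-view keeps 19 columns → grid now 53
[3] z-view keeps 23 columns → grid now 31

31 voxels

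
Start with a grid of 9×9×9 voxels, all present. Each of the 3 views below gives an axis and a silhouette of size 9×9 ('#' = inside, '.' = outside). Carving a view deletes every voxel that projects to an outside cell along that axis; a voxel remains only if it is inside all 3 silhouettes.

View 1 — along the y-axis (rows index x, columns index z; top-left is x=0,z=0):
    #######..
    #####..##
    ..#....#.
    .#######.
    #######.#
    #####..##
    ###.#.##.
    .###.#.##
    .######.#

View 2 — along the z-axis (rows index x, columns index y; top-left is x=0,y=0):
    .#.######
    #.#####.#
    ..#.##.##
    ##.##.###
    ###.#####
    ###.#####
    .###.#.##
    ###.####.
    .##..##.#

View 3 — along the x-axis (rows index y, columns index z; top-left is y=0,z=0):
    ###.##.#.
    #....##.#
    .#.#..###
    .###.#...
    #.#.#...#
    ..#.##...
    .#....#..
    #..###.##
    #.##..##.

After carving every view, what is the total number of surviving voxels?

initial block: 9^3 = 729
step 1: project along y, AND mask (57/81) → |grid| = 513
step 2: project along z, AND mask (60/81) → |grid| = 390
step 3: project along x, AND mask (39/81) → |grid| = 183

|visual hull| = 183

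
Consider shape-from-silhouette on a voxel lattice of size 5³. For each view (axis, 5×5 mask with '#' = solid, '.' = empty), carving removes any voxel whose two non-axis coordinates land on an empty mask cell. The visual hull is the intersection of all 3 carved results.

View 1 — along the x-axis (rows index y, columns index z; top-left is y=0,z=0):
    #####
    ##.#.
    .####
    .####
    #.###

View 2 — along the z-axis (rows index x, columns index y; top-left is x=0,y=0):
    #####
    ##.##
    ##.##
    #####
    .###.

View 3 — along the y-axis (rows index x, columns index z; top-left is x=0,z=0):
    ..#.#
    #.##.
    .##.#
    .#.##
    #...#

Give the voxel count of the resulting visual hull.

|visual hull| = 43

start: 5×5×5 = 125 voxels
step 1: project along x, AND mask (20/25) → |grid| = 100
step 2: project along z, AND mask (21/25) → |grid| = 83
step 3: project along y, AND mask (13/25) → |grid| = 43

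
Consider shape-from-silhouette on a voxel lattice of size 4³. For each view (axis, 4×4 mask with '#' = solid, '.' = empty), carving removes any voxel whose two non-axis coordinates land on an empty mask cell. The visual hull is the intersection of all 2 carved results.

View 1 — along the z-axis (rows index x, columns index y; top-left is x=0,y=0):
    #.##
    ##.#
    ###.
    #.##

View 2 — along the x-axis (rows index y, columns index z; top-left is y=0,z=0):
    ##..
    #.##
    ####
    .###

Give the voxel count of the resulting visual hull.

start: 4×4×4 = 64 voxels
carve view 1 (along z, XY-mask fill 12/16): 48 voxels remain
carve view 2 (along x, YZ-mask fill 12/16): 35 voxels remain

35 voxels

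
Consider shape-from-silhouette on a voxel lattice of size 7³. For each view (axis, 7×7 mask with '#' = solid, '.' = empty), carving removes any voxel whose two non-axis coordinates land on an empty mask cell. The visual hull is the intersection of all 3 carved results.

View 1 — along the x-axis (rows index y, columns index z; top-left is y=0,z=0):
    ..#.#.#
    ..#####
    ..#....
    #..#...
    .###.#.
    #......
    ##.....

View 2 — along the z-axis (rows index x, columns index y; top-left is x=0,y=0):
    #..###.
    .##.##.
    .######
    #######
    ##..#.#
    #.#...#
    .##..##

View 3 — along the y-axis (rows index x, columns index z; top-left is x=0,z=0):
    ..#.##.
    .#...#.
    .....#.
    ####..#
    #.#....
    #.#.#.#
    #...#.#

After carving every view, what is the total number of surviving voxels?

remaining voxels: 36

initial block: 7^3 = 343
  1. axis=0 (YZ plane), |mask|=18  ⇒  voxels=126
  2. axis=2 (XY plane), |mask|=32  ⇒  voxels=83
  3. axis=1 (XZ plane), |mask|=20  ⇒  voxels=36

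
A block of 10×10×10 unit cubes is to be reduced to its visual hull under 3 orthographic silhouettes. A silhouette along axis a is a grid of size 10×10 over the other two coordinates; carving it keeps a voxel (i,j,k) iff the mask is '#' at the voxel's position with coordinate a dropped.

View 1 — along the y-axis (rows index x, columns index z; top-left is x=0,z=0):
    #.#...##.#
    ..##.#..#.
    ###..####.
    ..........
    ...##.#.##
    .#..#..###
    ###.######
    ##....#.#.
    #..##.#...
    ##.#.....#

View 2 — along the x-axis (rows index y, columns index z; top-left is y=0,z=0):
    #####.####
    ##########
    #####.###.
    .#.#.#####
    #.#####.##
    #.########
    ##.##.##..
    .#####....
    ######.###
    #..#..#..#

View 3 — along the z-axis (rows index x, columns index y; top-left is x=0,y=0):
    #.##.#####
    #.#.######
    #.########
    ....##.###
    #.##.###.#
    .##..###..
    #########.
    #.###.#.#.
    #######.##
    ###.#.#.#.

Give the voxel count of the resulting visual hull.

remaining voxels: 273

full grid |V| = 1000
[1] y-view keeps 47 columns → grid now 470
[2] x-view keeps 75 columns → grid now 354
[3] z-view keeps 72 columns → grid now 273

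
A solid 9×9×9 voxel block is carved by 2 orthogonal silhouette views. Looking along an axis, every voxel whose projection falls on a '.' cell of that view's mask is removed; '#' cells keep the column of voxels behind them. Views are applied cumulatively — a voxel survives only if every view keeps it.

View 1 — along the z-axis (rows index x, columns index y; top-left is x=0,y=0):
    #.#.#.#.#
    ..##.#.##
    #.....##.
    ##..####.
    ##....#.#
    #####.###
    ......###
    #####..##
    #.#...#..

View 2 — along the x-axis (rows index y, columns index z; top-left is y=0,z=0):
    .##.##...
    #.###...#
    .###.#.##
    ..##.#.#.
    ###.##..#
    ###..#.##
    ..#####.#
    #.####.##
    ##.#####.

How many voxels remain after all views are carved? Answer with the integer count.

start: 9×9×9 = 729 voxels
  1. axis=2 (XY plane), |mask|=44  ⇒  voxels=396
  2. axis=0 (YZ plane), |mask|=51  ⇒  voxels=252

|visual hull| = 252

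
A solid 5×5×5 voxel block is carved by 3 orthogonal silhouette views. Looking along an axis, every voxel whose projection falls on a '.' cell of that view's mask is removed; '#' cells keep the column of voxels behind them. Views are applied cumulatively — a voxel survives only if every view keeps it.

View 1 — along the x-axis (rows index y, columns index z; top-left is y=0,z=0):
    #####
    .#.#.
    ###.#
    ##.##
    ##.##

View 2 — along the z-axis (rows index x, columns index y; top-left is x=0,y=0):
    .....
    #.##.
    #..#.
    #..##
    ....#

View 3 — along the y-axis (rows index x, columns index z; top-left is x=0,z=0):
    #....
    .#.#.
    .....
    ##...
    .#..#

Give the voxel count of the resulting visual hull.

voxel count = 13

full grid |V| = 125
[1] x-view keeps 19 columns → grid now 95
[2] z-view keeps 9 columns → grid now 39
[3] y-view keeps 7 columns → grid now 13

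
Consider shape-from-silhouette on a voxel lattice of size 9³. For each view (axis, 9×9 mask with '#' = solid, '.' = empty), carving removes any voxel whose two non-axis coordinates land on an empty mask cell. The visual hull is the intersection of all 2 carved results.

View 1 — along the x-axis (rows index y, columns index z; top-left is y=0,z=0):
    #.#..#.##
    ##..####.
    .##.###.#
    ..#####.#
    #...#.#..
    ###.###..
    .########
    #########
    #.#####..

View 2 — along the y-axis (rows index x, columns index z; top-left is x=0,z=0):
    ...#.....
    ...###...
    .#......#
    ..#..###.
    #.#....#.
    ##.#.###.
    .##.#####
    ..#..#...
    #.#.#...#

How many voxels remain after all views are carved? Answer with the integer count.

initial block: 9^3 = 729
  1. axis=0 (YZ plane), |mask|=55  ⇒  voxels=495
  2. axis=1 (XZ plane), |mask|=32  ⇒  voxels=199

remaining voxels: 199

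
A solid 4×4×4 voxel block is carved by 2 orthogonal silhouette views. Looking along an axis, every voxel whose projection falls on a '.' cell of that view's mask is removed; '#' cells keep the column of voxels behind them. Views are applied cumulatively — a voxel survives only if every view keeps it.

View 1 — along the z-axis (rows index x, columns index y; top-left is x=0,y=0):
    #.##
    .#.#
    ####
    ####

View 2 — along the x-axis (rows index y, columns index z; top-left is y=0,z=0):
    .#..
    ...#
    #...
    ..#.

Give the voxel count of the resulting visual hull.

start: 4×4×4 = 64 voxels
[1] z-view keeps 13 columns → grid now 52
[2] x-view keeps 4 columns → grid now 13

13 voxels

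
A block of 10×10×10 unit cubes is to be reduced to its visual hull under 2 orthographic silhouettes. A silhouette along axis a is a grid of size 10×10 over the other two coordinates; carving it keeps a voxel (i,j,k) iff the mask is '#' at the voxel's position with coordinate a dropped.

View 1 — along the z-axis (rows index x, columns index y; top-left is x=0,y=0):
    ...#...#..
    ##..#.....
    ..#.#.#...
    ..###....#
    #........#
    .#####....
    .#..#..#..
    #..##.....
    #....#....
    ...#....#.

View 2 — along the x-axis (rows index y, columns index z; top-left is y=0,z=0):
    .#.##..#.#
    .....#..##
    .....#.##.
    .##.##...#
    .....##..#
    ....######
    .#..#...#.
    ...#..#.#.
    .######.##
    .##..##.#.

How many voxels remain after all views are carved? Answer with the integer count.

remaining voxels: 120

full grid |V| = 1000
after view 1 [z-axis, 29 of 100 cells solid] → remaining = 290
after view 2 [x-axis, 44 of 100 cells solid] → remaining = 120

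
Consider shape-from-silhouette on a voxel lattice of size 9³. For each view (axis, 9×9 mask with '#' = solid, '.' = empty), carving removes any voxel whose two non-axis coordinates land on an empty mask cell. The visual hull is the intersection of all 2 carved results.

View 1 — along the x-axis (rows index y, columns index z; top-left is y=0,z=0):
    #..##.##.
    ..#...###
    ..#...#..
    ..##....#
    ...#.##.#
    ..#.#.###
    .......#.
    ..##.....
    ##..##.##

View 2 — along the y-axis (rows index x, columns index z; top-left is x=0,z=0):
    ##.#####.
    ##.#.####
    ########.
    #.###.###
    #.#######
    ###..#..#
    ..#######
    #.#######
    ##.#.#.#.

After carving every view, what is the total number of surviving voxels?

222 voxels

start: 9×9×9 = 729 voxels
step 1: project along x, AND mask (32/81) → |grid| = 288
step 2: project along y, AND mask (62/81) → |grid| = 222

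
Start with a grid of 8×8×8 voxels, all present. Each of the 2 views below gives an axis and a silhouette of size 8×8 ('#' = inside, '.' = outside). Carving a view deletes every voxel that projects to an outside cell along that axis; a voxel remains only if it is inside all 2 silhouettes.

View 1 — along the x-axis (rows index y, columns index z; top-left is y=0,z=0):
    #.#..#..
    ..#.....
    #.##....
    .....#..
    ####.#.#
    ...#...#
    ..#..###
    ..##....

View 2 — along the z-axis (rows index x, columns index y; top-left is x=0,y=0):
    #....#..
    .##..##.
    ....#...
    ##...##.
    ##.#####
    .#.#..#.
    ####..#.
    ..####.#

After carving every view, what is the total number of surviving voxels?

full grid |V| = 512
V1 x: intersect with YZ mask (22 set) -- 176 left
V2 z: intersect with XY mask (31 set) -- 82 left

remaining voxels: 82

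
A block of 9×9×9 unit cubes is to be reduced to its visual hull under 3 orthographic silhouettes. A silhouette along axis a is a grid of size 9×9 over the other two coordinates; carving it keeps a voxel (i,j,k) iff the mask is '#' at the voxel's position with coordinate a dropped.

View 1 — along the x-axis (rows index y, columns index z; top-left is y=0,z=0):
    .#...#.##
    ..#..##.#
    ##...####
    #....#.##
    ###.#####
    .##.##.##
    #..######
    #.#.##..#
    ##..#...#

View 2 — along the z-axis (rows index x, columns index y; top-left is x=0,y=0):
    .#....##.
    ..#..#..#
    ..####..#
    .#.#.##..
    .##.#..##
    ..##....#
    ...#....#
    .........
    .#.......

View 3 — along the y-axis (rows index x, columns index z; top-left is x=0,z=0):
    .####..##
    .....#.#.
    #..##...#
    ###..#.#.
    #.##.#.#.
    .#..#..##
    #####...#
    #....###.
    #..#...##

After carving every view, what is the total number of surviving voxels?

voxel count = 65

start: 9×9×9 = 729 voxels
  1. axis=0 (YZ plane), |mask|=48  ⇒  voxels=432
  2. axis=2 (XY plane), |mask|=26  ⇒  voxels=134
  3. axis=1 (XZ plane), |mask|=40  ⇒  voxels=65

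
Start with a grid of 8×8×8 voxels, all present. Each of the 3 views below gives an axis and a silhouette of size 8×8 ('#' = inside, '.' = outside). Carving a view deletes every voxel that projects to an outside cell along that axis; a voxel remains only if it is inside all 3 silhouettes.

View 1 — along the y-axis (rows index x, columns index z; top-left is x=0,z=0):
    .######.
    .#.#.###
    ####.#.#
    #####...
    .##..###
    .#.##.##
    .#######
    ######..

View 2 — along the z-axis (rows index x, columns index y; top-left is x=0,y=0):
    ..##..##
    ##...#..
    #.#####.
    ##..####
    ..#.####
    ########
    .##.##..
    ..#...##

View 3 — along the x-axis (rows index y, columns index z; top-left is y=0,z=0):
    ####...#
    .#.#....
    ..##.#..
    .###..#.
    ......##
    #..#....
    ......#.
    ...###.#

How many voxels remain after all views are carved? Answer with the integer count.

initial block: 8^3 = 512
carve view 1 (along y, XZ-mask fill 45/64): 360 voxels remain
carve view 2 (along z, XY-mask fill 39/64): 216 voxels remain
carve view 3 (along x, YZ-mask fill 23/64): 78 voxels remain

78 voxels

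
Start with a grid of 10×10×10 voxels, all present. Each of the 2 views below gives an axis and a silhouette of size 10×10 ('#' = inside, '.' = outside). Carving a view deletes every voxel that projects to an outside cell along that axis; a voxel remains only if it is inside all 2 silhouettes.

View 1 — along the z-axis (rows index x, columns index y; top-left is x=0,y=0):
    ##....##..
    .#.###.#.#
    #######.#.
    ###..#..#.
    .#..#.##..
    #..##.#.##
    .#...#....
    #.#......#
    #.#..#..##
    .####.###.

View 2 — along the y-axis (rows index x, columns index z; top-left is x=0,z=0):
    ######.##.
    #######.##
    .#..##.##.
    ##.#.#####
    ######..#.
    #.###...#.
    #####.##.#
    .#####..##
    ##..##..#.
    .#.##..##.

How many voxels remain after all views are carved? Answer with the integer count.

|visual hull| = 321

initial block: 10^3 = 1000
V1 z: intersect with XY mask (50 set) -- 500 left
V2 y: intersect with XZ mask (67 set) -- 321 left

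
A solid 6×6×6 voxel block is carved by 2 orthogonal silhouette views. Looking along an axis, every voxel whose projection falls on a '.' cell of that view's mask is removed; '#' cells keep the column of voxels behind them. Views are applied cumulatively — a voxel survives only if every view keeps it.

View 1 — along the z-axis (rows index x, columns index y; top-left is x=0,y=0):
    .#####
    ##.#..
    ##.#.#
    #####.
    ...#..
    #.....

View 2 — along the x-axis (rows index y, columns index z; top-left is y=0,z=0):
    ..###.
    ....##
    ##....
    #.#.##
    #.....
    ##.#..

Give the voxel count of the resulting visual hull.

voxel count = 52

full grid |V| = 216
after view 1 [z-axis, 19 of 36 cells solid] → remaining = 114
after view 2 [x-axis, 15 of 36 cells solid] → remaining = 52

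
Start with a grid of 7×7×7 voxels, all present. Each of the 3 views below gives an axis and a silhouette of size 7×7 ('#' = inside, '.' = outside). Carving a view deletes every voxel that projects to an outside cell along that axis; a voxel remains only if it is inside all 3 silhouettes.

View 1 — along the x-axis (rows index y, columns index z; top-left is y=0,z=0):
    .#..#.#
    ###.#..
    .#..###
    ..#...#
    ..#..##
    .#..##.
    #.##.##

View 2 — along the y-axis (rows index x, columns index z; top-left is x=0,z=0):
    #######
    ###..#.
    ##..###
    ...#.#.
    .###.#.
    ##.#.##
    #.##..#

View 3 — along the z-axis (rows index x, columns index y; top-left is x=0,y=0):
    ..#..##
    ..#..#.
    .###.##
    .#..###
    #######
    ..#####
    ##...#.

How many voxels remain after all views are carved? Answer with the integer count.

initial block: 7^3 = 343
after view 1 [x-axis, 24 of 49 cells solid] → remaining = 168
after view 2 [y-axis, 31 of 49 cells solid] → remaining = 103
after view 3 [z-axis, 29 of 49 cells solid] → remaining = 62

62 voxels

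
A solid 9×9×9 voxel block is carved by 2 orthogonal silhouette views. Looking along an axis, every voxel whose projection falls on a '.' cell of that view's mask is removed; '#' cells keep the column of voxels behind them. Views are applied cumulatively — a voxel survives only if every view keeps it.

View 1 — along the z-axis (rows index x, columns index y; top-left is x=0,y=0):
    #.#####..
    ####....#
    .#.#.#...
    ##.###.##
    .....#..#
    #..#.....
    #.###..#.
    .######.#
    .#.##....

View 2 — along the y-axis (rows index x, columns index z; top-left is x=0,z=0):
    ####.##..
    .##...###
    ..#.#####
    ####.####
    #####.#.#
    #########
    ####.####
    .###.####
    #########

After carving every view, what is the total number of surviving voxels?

start: 9×9×9 = 729 voxels
carve view 1 (along z, XY-mask fill 40/81): 360 voxels remain
carve view 2 (along y, XZ-mask fill 65/81): 283 voxels remain

|visual hull| = 283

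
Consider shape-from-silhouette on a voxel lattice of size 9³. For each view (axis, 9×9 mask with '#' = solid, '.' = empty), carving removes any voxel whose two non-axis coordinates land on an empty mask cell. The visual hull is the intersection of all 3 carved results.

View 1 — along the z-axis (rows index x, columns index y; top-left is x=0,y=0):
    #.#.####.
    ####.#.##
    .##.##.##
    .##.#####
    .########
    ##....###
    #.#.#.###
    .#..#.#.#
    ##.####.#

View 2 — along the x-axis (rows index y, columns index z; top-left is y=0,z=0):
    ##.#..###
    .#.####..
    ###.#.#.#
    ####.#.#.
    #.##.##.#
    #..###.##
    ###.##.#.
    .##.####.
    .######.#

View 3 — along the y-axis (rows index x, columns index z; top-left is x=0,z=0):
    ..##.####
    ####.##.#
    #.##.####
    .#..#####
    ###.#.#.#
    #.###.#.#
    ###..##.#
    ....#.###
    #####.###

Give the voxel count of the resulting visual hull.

|visual hull| = 234

start: 9×9×9 = 729 voxels
step 1: project along z, AND mask (56/81) → |grid| = 504
step 2: project along x, AND mask (54/81) → |grid| = 337
step 3: project along y, AND mask (56/81) → |grid| = 234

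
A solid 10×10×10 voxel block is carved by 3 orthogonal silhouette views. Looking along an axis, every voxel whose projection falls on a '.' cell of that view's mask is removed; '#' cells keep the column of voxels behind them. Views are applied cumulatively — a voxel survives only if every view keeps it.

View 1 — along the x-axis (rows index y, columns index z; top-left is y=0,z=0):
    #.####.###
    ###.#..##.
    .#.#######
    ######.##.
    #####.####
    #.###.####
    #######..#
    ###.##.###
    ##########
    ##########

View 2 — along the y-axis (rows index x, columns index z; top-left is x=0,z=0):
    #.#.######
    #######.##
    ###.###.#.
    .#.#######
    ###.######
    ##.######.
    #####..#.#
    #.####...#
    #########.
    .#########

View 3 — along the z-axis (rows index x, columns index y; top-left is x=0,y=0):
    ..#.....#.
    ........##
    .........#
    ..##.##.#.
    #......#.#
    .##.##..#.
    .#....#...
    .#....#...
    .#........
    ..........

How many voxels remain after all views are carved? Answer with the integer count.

voxel count = 156

before carving: 1000 voxels (10×10×10)
after view 1 [x-axis, 83 of 100 cells solid] → remaining = 830
after view 2 [y-axis, 80 of 100 cells solid] → remaining = 666
after view 3 [z-axis, 23 of 100 cells solid] → remaining = 156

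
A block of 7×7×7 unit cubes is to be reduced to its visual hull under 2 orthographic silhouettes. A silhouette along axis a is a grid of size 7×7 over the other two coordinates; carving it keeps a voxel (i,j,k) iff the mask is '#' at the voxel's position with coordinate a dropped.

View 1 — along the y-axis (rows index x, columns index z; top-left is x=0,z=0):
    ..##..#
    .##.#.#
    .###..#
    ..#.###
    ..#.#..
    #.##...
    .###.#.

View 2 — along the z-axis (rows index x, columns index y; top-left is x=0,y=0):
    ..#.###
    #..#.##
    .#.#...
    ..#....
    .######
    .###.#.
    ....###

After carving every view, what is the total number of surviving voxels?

initial block: 7^3 = 343
step 1: project along y, AND mask (24/49) → |grid| = 168
step 2: project along z, AND mask (24/49) → |grid| = 76

76 voxels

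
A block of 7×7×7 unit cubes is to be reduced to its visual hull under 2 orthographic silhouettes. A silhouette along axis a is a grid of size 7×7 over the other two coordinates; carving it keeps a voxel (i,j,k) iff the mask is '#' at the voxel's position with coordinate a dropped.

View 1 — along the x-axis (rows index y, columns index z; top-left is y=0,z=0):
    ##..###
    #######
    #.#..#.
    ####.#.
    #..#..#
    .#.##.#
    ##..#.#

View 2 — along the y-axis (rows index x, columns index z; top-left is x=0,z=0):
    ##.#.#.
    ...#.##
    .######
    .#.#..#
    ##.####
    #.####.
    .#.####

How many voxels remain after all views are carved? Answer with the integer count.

full grid |V| = 343
after view 1 [x-axis, 31 of 49 cells solid] → remaining = 217
after view 2 [y-axis, 32 of 49 cells solid] → remaining = 142

remaining voxels: 142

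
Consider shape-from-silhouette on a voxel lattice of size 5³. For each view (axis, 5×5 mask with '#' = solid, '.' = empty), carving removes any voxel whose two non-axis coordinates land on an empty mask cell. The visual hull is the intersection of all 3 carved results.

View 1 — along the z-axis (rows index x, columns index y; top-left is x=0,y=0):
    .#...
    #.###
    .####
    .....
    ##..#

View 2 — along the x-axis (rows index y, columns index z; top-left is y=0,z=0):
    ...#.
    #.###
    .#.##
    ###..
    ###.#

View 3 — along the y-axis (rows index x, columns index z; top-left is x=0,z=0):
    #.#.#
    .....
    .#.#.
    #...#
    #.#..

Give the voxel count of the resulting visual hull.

full grid |V| = 125
V1 z: intersect with XY mask (12 set) -- 60 left
V2 x: intersect with YZ mask (15 set) -- 38 left
V3 y: intersect with XZ mask (9 set) -- 12 left

12 voxels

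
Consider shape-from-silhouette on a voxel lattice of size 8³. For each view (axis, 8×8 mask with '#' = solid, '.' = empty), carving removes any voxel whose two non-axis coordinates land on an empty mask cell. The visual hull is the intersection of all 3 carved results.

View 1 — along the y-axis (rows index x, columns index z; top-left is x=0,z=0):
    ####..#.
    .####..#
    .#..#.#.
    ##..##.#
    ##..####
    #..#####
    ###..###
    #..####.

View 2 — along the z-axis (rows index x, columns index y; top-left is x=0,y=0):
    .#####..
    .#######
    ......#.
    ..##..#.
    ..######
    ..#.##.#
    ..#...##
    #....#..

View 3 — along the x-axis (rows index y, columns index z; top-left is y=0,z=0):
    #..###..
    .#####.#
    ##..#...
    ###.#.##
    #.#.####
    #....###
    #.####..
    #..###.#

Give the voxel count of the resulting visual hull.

before carving: 512 voxels (8×8×8)
  1. axis=1 (XZ plane), |mask|=41  ⇒  voxels=328
  2. axis=2 (XY plane), |mask|=31  ⇒  voxels=166
  3. axis=0 (YZ plane), |mask|=39  ⇒  voxels=101

remaining voxels: 101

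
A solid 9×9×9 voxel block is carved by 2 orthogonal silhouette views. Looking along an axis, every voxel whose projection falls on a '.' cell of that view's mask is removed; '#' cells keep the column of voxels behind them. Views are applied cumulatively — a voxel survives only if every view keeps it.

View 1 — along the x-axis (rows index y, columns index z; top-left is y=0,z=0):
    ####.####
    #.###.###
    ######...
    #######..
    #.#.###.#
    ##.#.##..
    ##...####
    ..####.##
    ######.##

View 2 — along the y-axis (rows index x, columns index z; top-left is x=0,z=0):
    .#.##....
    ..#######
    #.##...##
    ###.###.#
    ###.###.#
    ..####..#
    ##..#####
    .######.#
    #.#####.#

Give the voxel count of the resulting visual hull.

full grid |V| = 729
[1] x-view keeps 59 columns → grid now 531
[2] y-view keeps 55 columns → grid now 364

voxel count = 364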